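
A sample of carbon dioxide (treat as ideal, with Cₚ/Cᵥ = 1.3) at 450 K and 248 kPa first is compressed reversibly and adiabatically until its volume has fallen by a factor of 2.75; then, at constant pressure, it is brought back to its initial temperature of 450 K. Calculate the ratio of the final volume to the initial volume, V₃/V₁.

V₃/V₁ ≈ 0.268

Adiabatic step: V₂/V₁ = 0.3636; T₂ = T₁·2.75^(0.3) = 609.6 K.
Isobaric step: V₃/V₂ = T₃/T₂ = 450/609.6.
V₃/V₁ = (V₂/V₁)(V₃/V₂) = 0.3636 × (450/609.6) = 0.2685.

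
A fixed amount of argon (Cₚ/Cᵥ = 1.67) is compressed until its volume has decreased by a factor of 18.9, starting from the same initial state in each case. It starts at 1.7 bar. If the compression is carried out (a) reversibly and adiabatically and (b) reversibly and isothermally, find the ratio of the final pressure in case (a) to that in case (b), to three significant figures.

Isothermal: P_b = P₁(V₁/V₂) = 1.7×18.9.
Adiabatic: P_a = P₁(V₁/V₂)^γ = 1.7×18.9^(1.67).
P_a/P_b = (V₁/V₂)^(γ−1) = 18.9^(0.67) = 7.165.

P_adiabatic / P_isothermal ≈ 7.17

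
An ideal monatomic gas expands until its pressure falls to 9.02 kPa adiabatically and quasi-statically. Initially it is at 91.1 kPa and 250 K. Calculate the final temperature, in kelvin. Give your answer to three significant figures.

Adiabatic: T₂/T₁ = (P₂/P₁)^((γ−1)/γ).
For a monatomic ideal gas γ = 5/3, so (γ−1)/γ = 2/5.
T₂ = 250 × (9.02/91.1)^(2/5) = 99.13 K.

T₂ ≈ 99.1 K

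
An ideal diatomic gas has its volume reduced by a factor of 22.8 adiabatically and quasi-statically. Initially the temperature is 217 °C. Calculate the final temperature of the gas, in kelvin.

T₂ ≈ 1710 K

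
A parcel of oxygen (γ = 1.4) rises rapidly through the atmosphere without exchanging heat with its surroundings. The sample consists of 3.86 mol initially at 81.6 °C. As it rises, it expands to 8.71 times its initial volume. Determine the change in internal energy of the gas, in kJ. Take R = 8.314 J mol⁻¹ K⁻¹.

ΔU ≈ -16.5 kJ

For a reversible adiabat TV^(γ−1) is constant, so T₂ = T₁ (V₁/V₂)^(γ−1).
T₁ = 81.6 °C = 354.8 K.
T₂ = 354.8 × (1/8.71)^(0.4) = 149.3 K.
Q = 0, so ΔU = W_on_gas = nCᵥΔT with Cᵥ = R/(γ−1) = 20.79 J/(mol·K).
ΔU = 3.86 × 20.79 × (149.3 − 354.8) = -16490 J.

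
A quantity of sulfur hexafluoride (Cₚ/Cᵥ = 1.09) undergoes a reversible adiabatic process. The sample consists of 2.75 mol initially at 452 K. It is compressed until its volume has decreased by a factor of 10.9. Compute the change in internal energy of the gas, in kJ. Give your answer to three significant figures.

For a reversible adiabat TV^(γ−1) is constant, so T₂ = T₁ (V₁/V₂)^(γ−1).
T₂ = 452 × 10.9^(0.09) = 560.4 K.
Q = 0, so ΔU = W_on_gas = nCᵥΔT with Cᵥ = R/(γ−1) = 92.38 J/(mol·K).
ΔU = 2.75 × 92.38 × (560.4 − 452) = 27540 J.

ΔU ≈ 27.5 kJ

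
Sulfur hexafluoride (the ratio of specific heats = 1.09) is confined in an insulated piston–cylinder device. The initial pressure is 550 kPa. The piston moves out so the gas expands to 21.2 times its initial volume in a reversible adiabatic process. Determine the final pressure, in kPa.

P₂ ≈ 19.7 kPa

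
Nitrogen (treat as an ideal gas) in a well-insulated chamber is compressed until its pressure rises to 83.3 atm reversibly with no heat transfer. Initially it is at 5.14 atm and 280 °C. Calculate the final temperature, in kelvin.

T₂ ≈ 1230 K

Adiabatic: T₂/T₁ = (P₂/P₁)^((γ−1)/γ).
For a diatomic ideal gas γ = 7/5, so (γ−1)/γ = 2/7.
T₁ = 280 °C = 553.1 K.
T₂ = 553.1 × (83.3/5.14)^(2/7) = 1226 K.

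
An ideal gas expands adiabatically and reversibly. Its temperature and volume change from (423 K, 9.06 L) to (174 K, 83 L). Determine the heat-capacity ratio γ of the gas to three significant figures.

TV^(γ−1) = const ⇒ γ − 1 = ln(T₂/T₁) / ln(V₁/V₂).
γ = 1 + ln(174/423) / ln(9.06/83) = 1.401.

γ ≈ 1.40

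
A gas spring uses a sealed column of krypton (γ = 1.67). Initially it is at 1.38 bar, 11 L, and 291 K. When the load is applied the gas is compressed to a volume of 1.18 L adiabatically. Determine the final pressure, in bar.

Adiabatic: P₁V₁^γ = P₂V₂^γ ⇒ P₂ = P₁ (V₁/V₂)^γ.
P₂ = 1.38 × (11/1.18)^(1.67) = 57.41 bar.

P₂ ≈ 57.4 bar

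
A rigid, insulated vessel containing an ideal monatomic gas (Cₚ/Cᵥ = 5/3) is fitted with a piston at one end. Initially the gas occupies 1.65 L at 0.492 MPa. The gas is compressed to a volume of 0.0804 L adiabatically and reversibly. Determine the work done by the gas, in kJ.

P₂ = P₁(V₁/V₂)^γ = 0.492×(1.65/0.0804)^(5/3) = 75.69 MPa.
For a reversible adiabat, W_by_gas = (P₁V₁ − P₂V₂)/(γ−1).
W_by = (492000×0.00165 − 7.569×10^7×8.04×10^-5) / (2/3) = -7910 J.

W ≈ -7.91 kJ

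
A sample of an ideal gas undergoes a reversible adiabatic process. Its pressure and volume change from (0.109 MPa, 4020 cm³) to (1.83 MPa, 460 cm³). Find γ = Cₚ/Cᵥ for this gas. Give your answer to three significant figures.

γ ≈ 1.30

PV^γ = const ⇒ γ = ln(P₂/P₁) / ln(V₁/V₂).
γ = ln(1.83/0.109) / ln(4020/460) = 1.301.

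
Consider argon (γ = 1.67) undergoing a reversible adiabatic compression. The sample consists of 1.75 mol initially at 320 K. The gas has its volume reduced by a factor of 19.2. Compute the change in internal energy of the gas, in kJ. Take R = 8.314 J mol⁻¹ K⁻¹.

For a reversible adiabat TV^(γ−1) is constant, so T₂ = T₁ (V₁/V₂)^(γ−1).
T₂ = 320 × 19.2^(0.67) = 2317 K.
Q = 0, so ΔU = W_on_gas = nCᵥΔT with Cᵥ = R/(γ−1) = 12.41 J/(mol·K).
ΔU = 1.75 × 12.41 × (2317 − 320) = 43370 J.

ΔU ≈ 43.4 kJ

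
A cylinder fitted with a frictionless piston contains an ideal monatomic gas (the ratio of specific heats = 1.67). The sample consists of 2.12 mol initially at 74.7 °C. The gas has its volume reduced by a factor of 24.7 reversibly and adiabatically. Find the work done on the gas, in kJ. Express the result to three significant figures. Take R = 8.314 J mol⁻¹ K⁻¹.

Adiabatic: T₁V₁^(γ−1) = T₂V₂^(γ−1) ⇒ T₂ = T₁ (V₁/V₂)^(γ−1).
T₁ = 74.7 °C = 347.8 K.
T₂ = 347.8 × 24.7^(0.67) = 2982 K.
Q = 0, so ΔU = W_on_gas = nCᵥΔT with Cᵥ = R/(γ−1) = 12.41 J/(mol·K).
ΔU = 2.12 × 12.41 × (2982 − 347.8) = 69290 J.

W ≈ 69.3 kJ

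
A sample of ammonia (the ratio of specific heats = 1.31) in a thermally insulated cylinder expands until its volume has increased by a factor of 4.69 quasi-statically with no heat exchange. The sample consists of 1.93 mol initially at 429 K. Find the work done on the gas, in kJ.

Adiabatic: T₁V₁^(γ−1) = T₂V₂^(γ−1) ⇒ T₂ = T₁ (V₁/V₂)^(γ−1).
T₂ = 429 × (1/4.69)^(0.31) = 265.7 K.
Q = 0, so ΔU = W_on_gas = nCᵥΔT with Cᵥ = R/(γ−1) = 26.82 J/(mol·K).
ΔU = 1.93 × 26.82 × (265.7 − 429) = -8453 J.

W ≈ -8.45 kJ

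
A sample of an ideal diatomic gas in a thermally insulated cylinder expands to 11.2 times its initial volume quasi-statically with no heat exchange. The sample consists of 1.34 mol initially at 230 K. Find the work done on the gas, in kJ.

Adiabatic: T₁V₁^(γ−1) = T₂V₂^(γ−1) ⇒ T₂ = T₁ (V₁/V₂)^(γ−1).
γ = 7/5 for a diatomic ideal gas, so γ−1 = 2/5.
T₂ = 230 × (1/11.2)^(2/5) = 87.51 K.
Q = 0, so ΔU = W_on_gas = nCᵥΔT with Cᵥ = R/(γ−1) = 20.79 J/(mol·K).
ΔU = 1.34 × 20.79 × (87.51 − 230) = -3969 J.

W ≈ -3.97 kJ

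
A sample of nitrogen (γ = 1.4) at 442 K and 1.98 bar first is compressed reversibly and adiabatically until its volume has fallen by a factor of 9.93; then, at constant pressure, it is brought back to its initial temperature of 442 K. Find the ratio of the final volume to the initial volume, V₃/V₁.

Adiabatic step: V₂/V₁ = 0.1007; T₂ = T₁·9.93^(0.4) = 1107 K.
Isobaric step: V₃/V₂ = T₃/T₂ = 442/1107.
V₃/V₁ = (V₂/V₁)(V₃/V₂) = 0.1007 × (442/1107) = 0.0402.

V₃/V₁ ≈ 0.0402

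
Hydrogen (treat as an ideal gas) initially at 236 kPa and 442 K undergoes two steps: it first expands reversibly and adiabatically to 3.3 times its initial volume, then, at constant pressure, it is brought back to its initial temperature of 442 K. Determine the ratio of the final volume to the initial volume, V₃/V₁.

V₃/V₁ ≈ 5.32

For a diatomic ideal gas γ = 7/5.
Adiabatic step: V₂/V₁ = 3.3; T₂ = T₁·(1/3.3)^(2/5) = 274.2 K.
Isobaric step: V₃/V₂ = T₃/T₂ = 442/274.2.
V₃/V₁ = (V₂/V₁)(V₃/V₂) = 3.3 × (442/274.2) = 5.32.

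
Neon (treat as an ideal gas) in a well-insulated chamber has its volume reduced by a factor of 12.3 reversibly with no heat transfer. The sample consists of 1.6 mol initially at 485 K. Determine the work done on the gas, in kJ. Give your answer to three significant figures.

For a reversible adiabat TV^(γ−1) is constant, so T₂ = T₁ (V₁/V₂)^(γ−1).
γ = 5/3 for a monatomic ideal gas, so γ−1 = 2/3.
T₂ = 485 × 12.3^(2/3) = 2584 K.
Q = 0, so ΔU = W_on_gas = nCᵥΔT with Cᵥ = R/(γ−1) = 12.47 J/(mol·K).
ΔU = 1.6 × 12.47 × (2584 − 485) = 41890 J.

W ≈ 41.9 kJ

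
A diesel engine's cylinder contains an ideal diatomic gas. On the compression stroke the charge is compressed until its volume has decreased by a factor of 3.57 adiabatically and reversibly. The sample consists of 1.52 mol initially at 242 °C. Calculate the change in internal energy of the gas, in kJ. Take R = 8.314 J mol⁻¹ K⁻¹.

Adiabatic: T₁V₁^(γ−1) = T₂V₂^(γ−1) ⇒ T₂ = T₁ (V₁/V₂)^(γ−1).
γ = 7/5 for a diatomic ideal gas, so γ−1 = 2/5.
T₁ = 242 °C = 515.1 K.
T₂ = 515.1 × 3.57^(2/5) = 857 K.
Q = 0, so ΔU = W_on_gas = nCᵥΔT with Cᵥ = R/(γ−1) = 20.79 J/(mol·K).
ΔU = 1.52 × 20.79 × (857 − 515.1) = 10800 J.

ΔU ≈ 10.8 kJ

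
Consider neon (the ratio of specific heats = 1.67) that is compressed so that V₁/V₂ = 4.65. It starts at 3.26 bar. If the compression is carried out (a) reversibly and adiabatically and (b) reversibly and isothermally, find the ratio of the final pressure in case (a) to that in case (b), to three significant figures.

P_adiabatic / P_isothermal ≈ 2.80

Isothermal: P_b = P₁(V₁/V₂) = 3.26×4.65.
Adiabatic: P_a = P₁(V₁/V₂)^γ = 3.26×4.65^(1.67).
P_a/P_b = (V₁/V₂)^(γ−1) = 4.65^(0.67) = 2.8.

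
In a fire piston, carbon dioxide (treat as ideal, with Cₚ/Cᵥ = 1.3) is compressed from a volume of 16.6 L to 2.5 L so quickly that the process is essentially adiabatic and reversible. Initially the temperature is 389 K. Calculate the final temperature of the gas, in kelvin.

For a reversible adiabat TV^(γ−1) is constant, so T₂ = T₁ (V₁/V₂)^(γ−1).
T₂ = 389 × (16.6/2.5)^(0.3) = 686.4 K.

T₂ ≈ 686 K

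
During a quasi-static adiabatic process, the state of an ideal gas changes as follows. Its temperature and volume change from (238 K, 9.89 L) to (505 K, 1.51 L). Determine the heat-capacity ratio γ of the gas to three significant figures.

TV^(γ−1) = const ⇒ γ − 1 = ln(T₂/T₁) / ln(V₁/V₂).
γ = 1 + ln(505/238) / ln(9.89/1.51) = 1.4.

γ ≈ 1.40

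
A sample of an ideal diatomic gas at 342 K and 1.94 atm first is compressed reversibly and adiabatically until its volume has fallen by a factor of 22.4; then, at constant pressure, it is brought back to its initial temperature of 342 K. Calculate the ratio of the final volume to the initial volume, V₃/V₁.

For a diatomic ideal gas γ = 7/5.
Adiabatic step: V₂/V₁ = 0.04464; T₂ = T₁·22.4^(2/5) = 1186 K.
Isobaric step: V₃/V₂ = T₃/T₂ = 342/1186.
V₃/V₁ = (V₂/V₁)(V₃/V₂) = 0.04464 × (342/1186) = 0.01287.

V₃/V₁ ≈ 0.0129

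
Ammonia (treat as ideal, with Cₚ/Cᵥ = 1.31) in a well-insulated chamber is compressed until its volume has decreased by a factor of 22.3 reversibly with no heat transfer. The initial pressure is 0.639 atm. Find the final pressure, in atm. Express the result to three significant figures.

P₂ ≈ 37.3 atm

Adiabatic: P₁V₁^γ = P₂V₂^γ ⇒ P₂ = P₁ (V₁/V₂)^γ.
P₂ = 0.639 × 22.3^(1.31) = 37.31 atm.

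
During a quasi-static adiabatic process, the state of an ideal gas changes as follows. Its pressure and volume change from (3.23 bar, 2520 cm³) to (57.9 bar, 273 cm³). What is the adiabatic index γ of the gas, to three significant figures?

γ ≈ 1.30

PV^γ = const ⇒ γ = ln(P₂/P₁) / ln(V₁/V₂).
γ = ln(57.9/3.23) / ln(2520/273) = 1.299.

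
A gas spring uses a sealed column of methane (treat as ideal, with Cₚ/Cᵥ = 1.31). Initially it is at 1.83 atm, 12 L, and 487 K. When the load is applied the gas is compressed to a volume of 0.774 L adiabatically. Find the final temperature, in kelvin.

T₂ ≈ 1140 K

For a reversible adiabat TV^(γ−1) is constant, so T₂ = T₁ (V₁/V₂)^(γ−1).
T₂ = 487 × (12/0.774)^(0.31) = 1139 K.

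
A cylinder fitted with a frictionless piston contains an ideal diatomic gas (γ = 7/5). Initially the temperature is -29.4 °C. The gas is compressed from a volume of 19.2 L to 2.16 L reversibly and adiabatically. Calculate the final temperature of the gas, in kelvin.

T₂ ≈ 584 K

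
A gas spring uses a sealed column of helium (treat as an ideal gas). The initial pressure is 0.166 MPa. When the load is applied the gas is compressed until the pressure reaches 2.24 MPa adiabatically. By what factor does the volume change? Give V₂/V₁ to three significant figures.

V₂/V₁ ≈ 0.210

From PV^γ = const, V₂/V₁ = (P₁/P₂)^(1/γ).
For a monatomic ideal gas γ = 5/3.
V₂/V₁ = (0.166/2.24)^(3/5) = 0.2099.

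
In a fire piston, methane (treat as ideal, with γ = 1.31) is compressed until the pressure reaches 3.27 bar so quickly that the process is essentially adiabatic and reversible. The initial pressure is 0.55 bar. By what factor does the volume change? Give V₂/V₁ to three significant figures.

From PV^γ = const, V₂/V₁ = (P₁/P₂)^(1/γ).
V₂/V₁ = (0.55/3.27)^(0.763) = 0.2565.

V₂/V₁ ≈ 0.256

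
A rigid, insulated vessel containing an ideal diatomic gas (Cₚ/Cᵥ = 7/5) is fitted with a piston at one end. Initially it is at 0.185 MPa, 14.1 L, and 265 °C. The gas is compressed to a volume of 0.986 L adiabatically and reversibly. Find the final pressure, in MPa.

P₂ ≈ 7.67 MPa

Adiabatic: P₁V₁^γ = P₂V₂^γ ⇒ P₂ = P₁ (V₁/V₂)^γ.
P₂ = 0.185 × (14.1/0.986)^(7/5) = 7.667 MPa.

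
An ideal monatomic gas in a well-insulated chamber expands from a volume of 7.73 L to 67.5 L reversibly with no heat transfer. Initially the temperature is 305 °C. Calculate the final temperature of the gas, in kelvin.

Adiabatic: T₁V₁^(γ−1) = T₂V₂^(γ−1) ⇒ T₂ = T₁ (V₁/V₂)^(γ−1).
For a monatomic ideal gas γ = 5/3, so γ−1 = 2/3.
T₁ = 305 °C = 578.1 K.
T₂ = 578.1 × (7.73/67.5)^(2/3) = 136.3 K.

T₂ ≈ 136 K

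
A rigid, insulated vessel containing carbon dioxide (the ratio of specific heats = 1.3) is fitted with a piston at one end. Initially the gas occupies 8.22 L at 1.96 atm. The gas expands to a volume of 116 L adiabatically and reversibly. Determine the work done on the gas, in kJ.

P₂ = P₁(V₁/V₂)^γ = 1.96×(8.22/116)^(1.3) = 0.06278 atm.
For a reversible adiabat, W_by_gas = (P₁V₁ − P₂V₂)/(γ−1).
W_by = (198600×0.00822 − 6361×0.116) / (0.3) = 2982 J.
W_on_gas = −W_by = -2982 J.

W ≈ -2.98 kJ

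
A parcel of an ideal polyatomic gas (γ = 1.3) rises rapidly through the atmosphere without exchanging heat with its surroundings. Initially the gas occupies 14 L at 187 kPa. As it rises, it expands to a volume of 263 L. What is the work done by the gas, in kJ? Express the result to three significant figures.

P₂ = P₁(V₁/V₂)^γ = 187×(14/263)^(1.3) = 4.129 kPa.
For a reversible adiabat, W_by_gas = (P₁V₁ − P₂V₂)/(γ−1).
W_by = (187000×0.014 − 4129×0.263) / (0.3) = 5107 J.

W ≈ 5.11 kJ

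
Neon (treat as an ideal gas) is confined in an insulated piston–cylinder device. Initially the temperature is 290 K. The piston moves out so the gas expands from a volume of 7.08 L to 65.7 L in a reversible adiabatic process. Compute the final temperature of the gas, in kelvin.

For a reversible adiabat TV^(γ−1) is constant, so T₂ = T₁ (V₁/V₂)^(γ−1).
For a monatomic ideal gas γ = 5/3, so γ−1 = 2/3.
T₂ = 290 × (7.08/65.7)^(2/3) = 65.67 K.

T₂ ≈ 65.7 K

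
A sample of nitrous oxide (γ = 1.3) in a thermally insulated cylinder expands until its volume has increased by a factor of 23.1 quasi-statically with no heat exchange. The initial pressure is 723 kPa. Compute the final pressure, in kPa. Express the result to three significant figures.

Adiabatic: P₁V₁^γ = P₂V₂^γ ⇒ P₂ = P₁ (V₁/V₂)^γ.
P₂ = 723 × (1/23.1)^(1.3) = 12.2 kPa.

P₂ ≈ 12.2 kPa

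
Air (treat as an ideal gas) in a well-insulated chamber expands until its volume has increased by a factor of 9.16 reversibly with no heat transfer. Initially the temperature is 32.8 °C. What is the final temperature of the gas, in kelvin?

For a reversible adiabat TV^(γ−1) is constant, so T₂ = T₁ (V₁/V₂)^(γ−1).
For a diatomic ideal gas γ = 7/5, so γ−1 = 2/5.
T₁ = 32.8 °C = 305.9 K.
T₂ = 305.9 × (1/9.16)^(2/5) = 126.2 K.

T₂ ≈ 126 K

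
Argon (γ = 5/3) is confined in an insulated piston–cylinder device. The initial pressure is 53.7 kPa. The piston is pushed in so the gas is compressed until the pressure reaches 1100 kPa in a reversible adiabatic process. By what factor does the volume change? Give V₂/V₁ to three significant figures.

V₂/V₁ ≈ 0.163

From PV^γ = const, V₂/V₁ = (P₁/P₂)^(1/γ).
V₂/V₁ = (53.7/1100)^(3/5) = 0.1634.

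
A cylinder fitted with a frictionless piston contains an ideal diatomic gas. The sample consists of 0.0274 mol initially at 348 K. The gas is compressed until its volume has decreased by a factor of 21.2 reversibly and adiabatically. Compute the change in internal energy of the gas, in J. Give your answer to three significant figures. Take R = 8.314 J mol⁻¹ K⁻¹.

Adiabatic: T₁V₁^(γ−1) = T₂V₂^(γ−1) ⇒ T₂ = T₁ (V₁/V₂)^(γ−1).
γ = 7/5 for a diatomic ideal gas, so γ−1 = 2/5.
T₂ = 348 × 21.2^(2/5) = 1181 K.
Q = 0, so ΔU = W_on_gas = nCᵥΔT with Cᵥ = R/(γ−1) = 20.79 J/(mol·K).
ΔU = 0.0274 × 20.79 × (1181 − 348) = 474.2 J.

ΔU ≈ 474 J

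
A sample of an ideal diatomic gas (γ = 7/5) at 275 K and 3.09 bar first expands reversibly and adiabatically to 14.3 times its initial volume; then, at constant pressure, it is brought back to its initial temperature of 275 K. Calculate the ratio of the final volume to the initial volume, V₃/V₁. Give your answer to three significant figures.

Adiabatic step: V₂/V₁ = 14.3; T₂ = T₁·(1/14.3)^(2/5) = 94.89 K.
Isobaric step: V₃/V₂ = T₃/T₂ = 275/94.89.
V₃/V₁ = (V₂/V₁)(V₃/V₂) = 14.3 × (275/94.89) = 41.44.

V₃/V₁ ≈ 41.4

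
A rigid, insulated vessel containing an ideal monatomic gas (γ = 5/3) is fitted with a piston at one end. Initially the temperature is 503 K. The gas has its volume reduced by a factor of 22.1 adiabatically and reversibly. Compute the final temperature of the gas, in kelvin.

Adiabatic: T₁V₁^(γ−1) = T₂V₂^(γ−1) ⇒ T₂ = T₁ (V₁/V₂)^(γ−1).
T₂ = 503 × 22.1^(2/3) = 3961 K.

T₂ ≈ 3960 K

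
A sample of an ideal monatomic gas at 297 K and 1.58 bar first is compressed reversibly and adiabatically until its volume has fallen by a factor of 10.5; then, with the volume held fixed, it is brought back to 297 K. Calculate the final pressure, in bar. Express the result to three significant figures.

P₃ ≈ 16.6 bar

For a monatomic ideal gas γ = 5/3.
Adiabatic step (PV^γ = const): P₂ = 1.58×10.5^(5/3) = 79.55 bar; T₂ = 297×10.5^(2/3) = 1424 K.
Isochoric: P₃ = P₂(T₃/T₂) = 79.55 × (297/1424) = 16.59 bar.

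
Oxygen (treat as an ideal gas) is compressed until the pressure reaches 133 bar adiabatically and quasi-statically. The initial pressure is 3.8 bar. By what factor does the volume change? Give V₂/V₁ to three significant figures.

V₂/V₁ ≈ 0.0789

From PV^γ = const, V₂/V₁ = (P₁/P₂)^(1/γ).
For a diatomic ideal gas γ = 7/5.
V₂/V₁ = (3.8/133)^(5/7) = 0.0789.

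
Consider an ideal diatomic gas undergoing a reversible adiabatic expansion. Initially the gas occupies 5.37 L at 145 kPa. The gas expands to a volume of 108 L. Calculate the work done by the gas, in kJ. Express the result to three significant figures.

W ≈ 1.36 kJ

γ = 7/5 for a diatomic ideal gas.
P₂ = P₁(V₁/V₂)^γ = 145×(5.37/108)^(7/5) = 2.17 kPa.
For a reversible adiabat, W_by_gas = (P₁V₁ − P₂V₂)/(γ−1).
W_by = (145000×0.00537 − 2170×0.108) / (2/5) = 1361 J.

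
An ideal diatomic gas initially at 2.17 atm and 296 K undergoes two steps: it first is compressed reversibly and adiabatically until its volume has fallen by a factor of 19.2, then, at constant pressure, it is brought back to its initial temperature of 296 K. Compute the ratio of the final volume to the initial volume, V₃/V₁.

For a diatomic ideal gas γ = 7/5.
Adiabatic step: V₂/V₁ = 0.05208; T₂ = T₁·19.2^(2/5) = 965.2 K.
Isobaric step: V₃/V₂ = T₃/T₂ = 296/965.2.
V₃/V₁ = (V₂/V₁)(V₃/V₂) = 0.05208 × (296/965.2) = 0.01597.

V₃/V₁ ≈ 0.0160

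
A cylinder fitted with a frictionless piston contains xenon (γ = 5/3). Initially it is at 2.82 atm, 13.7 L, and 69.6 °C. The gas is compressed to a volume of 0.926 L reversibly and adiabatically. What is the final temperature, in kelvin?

Adiabatic: T₁V₁^(γ−1) = T₂V₂^(γ−1) ⇒ T₂ = T₁ (V₁/V₂)^(γ−1).
T₁ = 69.6 °C = 342.8 K.
T₂ = 342.8 × (13.7/0.926)^(2/3) = 2066 K.

T₂ ≈ 2070 K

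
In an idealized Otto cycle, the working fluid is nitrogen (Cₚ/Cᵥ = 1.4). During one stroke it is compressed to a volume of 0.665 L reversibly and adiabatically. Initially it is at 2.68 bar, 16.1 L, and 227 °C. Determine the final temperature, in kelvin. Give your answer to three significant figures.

T₂ ≈ 1790 K

For a reversible adiabat TV^(γ−1) is constant, so T₂ = T₁ (V₁/V₂)^(γ−1).
T₁ = 227 °C = 500.1 K.
T₂ = 500.1 × (16.1/0.665)^(0.4) = 1789 K.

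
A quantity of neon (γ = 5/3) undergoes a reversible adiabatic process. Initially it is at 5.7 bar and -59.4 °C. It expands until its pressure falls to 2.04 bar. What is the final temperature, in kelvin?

Adiabatic: T₂/T₁ = (P₂/P₁)^((γ−1)/γ).
T₁ = -59.4 °C = 213.7 K.
T₂ = 213.7 × (2.04/5.7)^(2/5) = 141.7 K.

T₂ ≈ 142 K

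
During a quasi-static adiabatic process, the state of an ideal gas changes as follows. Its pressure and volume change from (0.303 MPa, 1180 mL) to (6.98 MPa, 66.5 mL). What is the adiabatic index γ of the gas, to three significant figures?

PV^γ = const ⇒ γ = ln(P₂/P₁) / ln(V₁/V₂).
γ = ln(6.98/0.303) / ln(1180/66.5) = 1.091.

γ ≈ 1.09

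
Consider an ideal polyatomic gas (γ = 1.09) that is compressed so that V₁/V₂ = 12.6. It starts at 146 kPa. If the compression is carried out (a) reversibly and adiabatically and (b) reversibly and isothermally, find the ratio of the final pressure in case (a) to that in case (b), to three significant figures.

P_adiabatic / P_isothermal ≈ 1.26

Isothermal: P_b = P₁(V₁/V₂) = 146×12.6.
Adiabatic: P_a = P₁(V₁/V₂)^γ = 146×12.6^(1.09).
P_a/P_b = (V₁/V₂)^(γ−1) = 12.6^(0.09) = 1.256.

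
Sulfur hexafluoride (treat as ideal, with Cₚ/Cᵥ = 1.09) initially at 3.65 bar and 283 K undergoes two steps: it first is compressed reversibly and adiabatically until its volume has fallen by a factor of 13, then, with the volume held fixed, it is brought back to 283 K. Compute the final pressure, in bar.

Adiabatic step (PV^γ = const): P₂ = 3.65×13^(1.09) = 59.77 bar; T₂ = 283×13^(0.09) = 356.5 K.
Isochoric: P₃ = P₂(T₃/T₂) = 59.77 × (283/356.5) = 47.45 bar.

P₃ ≈ 47.5 bar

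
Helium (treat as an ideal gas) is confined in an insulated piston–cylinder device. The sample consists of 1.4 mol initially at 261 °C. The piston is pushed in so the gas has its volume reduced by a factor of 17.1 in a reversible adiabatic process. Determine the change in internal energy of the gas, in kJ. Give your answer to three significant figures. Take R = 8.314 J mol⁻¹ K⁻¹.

ΔU ≈ 52.6 kJ

For a reversible adiabat TV^(γ−1) is constant, so T₂ = T₁ (V₁/V₂)^(γ−1).
γ = 5/3 for a monatomic ideal gas, so γ−1 = 2/3.
T₁ = 261 °C = 534.1 K.
T₂ = 534.1 × 17.1^(2/3) = 3545 K.
Q = 0, so ΔU = W_on_gas = nCᵥΔT with Cᵥ = R/(γ−1) = 12.47 J/(mol·K).
ΔU = 1.4 × 12.47 × (3545 − 534.1) = 52570 J.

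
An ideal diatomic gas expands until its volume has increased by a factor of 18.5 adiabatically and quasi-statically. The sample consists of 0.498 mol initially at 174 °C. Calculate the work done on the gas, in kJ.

W ≈ -3.19 kJ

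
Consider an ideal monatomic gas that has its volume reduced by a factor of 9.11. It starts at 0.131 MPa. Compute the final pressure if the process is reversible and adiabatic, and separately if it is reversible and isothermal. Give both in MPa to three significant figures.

adiabatic: 5.21 MPa; isothermal: 1.19 MPa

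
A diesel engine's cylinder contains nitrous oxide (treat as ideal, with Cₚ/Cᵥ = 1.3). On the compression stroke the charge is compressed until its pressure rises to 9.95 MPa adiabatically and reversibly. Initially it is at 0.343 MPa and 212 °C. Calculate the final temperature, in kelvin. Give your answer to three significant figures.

Adiabatic: T₂/T₁ = (P₂/P₁)^((γ−1)/γ).
T₁ = 212 °C = 485.1 K.
T₂ = 485.1 × (9.95/0.343)^(0.231) = 1055 K.

T₂ ≈ 1060 K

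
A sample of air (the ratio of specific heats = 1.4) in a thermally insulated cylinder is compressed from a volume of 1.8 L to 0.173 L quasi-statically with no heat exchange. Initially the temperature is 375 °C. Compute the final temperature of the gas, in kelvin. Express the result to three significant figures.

T₂ ≈ 1650 K

For a reversible adiabat TV^(γ−1) is constant, so T₂ = T₁ (V₁/V₂)^(γ−1).
T₁ = 375 °C = 648.1 K.
T₂ = 648.1 × (1.8/0.173)^(0.4) = 1654 K.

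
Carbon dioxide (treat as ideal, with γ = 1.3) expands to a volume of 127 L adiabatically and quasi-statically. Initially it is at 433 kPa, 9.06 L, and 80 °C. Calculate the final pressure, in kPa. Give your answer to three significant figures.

P₂ ≈ 14.0 kPa

Since PV^γ is constant along a reversible adiabat, P₂ = P₁ (V₁/V₂)^γ.
P₂ = 433 × (9.06/127)^(1.3) = 13.99 kPa.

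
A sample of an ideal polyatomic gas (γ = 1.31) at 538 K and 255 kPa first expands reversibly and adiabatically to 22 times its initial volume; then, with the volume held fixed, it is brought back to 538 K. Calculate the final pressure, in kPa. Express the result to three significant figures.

P₃ ≈ 11.6 kPa

Adiabatic step (PV^γ = const): P₂ = 255×(1/22)^(1.31) = 4.446 kPa; T₂ = 538×(1/22)^(0.31) = 206.4 K.
Isochoric: P₃ = P₂(T₃/T₂) = 4.446 × (538/206.4) = 11.59 kPa.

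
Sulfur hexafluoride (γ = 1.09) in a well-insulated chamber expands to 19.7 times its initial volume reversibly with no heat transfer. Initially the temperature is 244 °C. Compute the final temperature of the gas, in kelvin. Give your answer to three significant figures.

For a reversible adiabat TV^(γ−1) is constant, so T₂ = T₁ (V₁/V₂)^(γ−1).
T₁ = 244 °C = 517.1 K.
T₂ = 517.1 × (1/19.7)^(0.09) = 395.5 K.

T₂ ≈ 395 K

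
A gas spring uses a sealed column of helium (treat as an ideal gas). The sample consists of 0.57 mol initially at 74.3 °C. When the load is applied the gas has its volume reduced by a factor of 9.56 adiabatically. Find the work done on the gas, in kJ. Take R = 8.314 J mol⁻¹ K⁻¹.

W ≈ 8.66 kJ

For a reversible adiabat TV^(γ−1) is constant, so T₂ = T₁ (V₁/V₂)^(γ−1).
γ = 5/3 for a monatomic ideal gas, so γ−1 = 2/3.
T₁ = 74.3 °C = 347.4 K.
T₂ = 347.4 × 9.56^(2/3) = 1565 K.
Q = 0, so ΔU = W_on_gas = nCᵥΔT with Cᵥ = R/(γ−1) = 12.47 J/(mol·K).
ΔU = 0.57 × 12.47 × (1565 − 347.4) = 8655 J.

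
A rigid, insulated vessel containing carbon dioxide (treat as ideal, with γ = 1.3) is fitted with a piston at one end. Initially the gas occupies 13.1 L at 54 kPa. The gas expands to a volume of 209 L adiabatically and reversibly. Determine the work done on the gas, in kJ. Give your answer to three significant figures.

W ≈ -1.33 kJ

P₂ = P₁(V₁/V₂)^γ = 54×(13.1/209)^(1.3) = 1.475 kPa.
For a reversible adiabat, W_by_gas = (P₁V₁ − P₂V₂)/(γ−1).
W_by = (54000×0.0131 − 1475×0.209) / (0.3) = 1331 J.
W_on_gas = −W_by = -1331 J.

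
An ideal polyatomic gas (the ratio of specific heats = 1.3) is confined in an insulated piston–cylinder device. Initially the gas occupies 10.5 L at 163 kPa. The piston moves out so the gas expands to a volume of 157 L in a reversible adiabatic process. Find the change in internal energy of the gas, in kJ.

ΔU ≈ -3.17 kJ

P₂ = P₁(V₁/V₂)^γ = 163×(10.5/157)^(1.3) = 4.842 kPa.
For a reversible adiabat, W_by_gas = (P₁V₁ − P₂V₂)/(γ−1).
W_by = (163000×0.0105 − 4842×0.157) / (0.3) = 3171 J.
Q = 0 ⇒ ΔU = −W_by = -3171 J.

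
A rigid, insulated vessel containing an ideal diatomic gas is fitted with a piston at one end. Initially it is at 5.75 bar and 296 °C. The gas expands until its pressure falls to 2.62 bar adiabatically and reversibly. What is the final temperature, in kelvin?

Along an adiabat T P^((1−γ)/γ) is constant, so T₂ = T₁ (P₂/P₁)^((γ−1)/γ).
For a diatomic ideal gas γ = 7/5, so (γ−1)/γ = 2/7.
T₁ = 296 °C = 569.1 K.
T₂ = 569.1 × (2.62/5.75)^(2/7) = 454.7 K.

T₂ ≈ 455 K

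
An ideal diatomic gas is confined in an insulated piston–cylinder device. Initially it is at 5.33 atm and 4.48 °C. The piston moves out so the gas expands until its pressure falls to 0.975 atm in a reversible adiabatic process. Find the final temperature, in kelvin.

T₂ ≈ 171 K

Along an adiabat T P^((1−γ)/γ) is constant, so T₂ = T₁ (P₂/P₁)^((γ−1)/γ).
For a diatomic ideal gas γ = 7/5, so (γ−1)/γ = 2/7.
T₁ = 4.48 °C = 277.6 K.
T₂ = 277.6 × (0.975/5.33)^(2/7) = 170.9 K.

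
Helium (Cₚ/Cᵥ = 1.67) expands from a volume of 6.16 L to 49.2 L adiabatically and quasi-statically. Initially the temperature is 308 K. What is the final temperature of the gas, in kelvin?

T₂ ≈ 76.6 K

For a reversible adiabat TV^(γ−1) is constant, so T₂ = T₁ (V₁/V₂)^(γ−1).
T₂ = 308 × (6.16/49.2)^(0.67) = 76.55 K.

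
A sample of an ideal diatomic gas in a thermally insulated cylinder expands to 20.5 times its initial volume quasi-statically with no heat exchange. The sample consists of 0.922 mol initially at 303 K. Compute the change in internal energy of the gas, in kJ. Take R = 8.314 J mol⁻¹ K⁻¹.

ΔU ≈ -4.07 kJ

For a reversible adiabat TV^(γ−1) is constant, so T₂ = T₁ (V₁/V₂)^(γ−1).
γ = 7/5 for a diatomic ideal gas, so γ−1 = 2/5.
T₂ = 303 × (1/20.5)^(2/5) = 90.52 K.
Q = 0, so ΔU = W_on_gas = nCᵥΔT with Cᵥ = R/(γ−1) = 20.79 J/(mol·K).
ΔU = 0.922 × 20.79 × (90.52 − 303) = -4072 J.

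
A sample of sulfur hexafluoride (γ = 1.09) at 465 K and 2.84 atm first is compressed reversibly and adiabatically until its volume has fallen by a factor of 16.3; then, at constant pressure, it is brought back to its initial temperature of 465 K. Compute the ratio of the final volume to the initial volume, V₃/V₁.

V₃/V₁ ≈ 0.0477

Adiabatic step: V₂/V₁ = 0.06135; T₂ = T₁·16.3^(0.09) = 597.8 K.
Isobaric step: V₃/V₂ = T₃/T₂ = 465/597.8.
V₃/V₁ = (V₂/V₁)(V₃/V₂) = 0.06135 × (465/597.8) = 0.04772.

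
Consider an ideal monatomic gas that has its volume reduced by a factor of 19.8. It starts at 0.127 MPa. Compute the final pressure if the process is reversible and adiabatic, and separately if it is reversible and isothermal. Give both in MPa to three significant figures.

adiabatic: 18.4 MPa; isothermal: 2.51 MPa

For a monatomic ideal gas γ = 5/3.
Isothermal: P₂ = P₁(V₁/V₂) = 0.127×19.8 = 2.515 MPa.
Adiabatic: P₂ = P₁(V₁/V₂)^γ = 0.127×19.8^(5/3) = 18.4 MPa.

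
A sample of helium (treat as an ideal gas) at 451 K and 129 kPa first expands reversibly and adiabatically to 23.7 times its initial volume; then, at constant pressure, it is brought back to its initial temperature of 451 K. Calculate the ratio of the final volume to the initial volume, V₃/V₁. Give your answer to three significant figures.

For a monatomic ideal gas γ = 5/3.
Adiabatic step: V₂/V₁ = 23.7; T₂ = T₁·(1/23.7)^(2/3) = 54.66 K.
Isobaric step: V₃/V₂ = T₃/T₂ = 451/54.66.
V₃/V₁ = (V₂/V₁)(V₃/V₂) = 23.7 × (451/54.66) = 195.5.

V₃/V₁ ≈ 196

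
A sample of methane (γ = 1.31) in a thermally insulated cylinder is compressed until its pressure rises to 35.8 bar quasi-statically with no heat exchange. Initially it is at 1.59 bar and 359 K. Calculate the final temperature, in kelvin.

Adiabatic: T₂/T₁ = (P₂/P₁)^((γ−1)/γ).
T₂ = 359 × (35.8/1.59)^(0.237) = 750.2 K.

T₂ ≈ 750 K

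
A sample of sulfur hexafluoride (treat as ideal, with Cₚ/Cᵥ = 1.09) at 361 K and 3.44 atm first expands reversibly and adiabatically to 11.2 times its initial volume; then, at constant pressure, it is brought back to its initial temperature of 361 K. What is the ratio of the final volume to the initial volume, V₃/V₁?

Adiabatic step: V₂/V₁ = 11.2; T₂ = T₁·(1/11.2)^(0.09) = 290.5 K.
Isobaric step: V₃/V₂ = T₃/T₂ = 361/290.5.
V₃/V₁ = (V₂/V₁)(V₃/V₂) = 11.2 × (361/290.5) = 13.92.

V₃/V₁ ≈ 13.9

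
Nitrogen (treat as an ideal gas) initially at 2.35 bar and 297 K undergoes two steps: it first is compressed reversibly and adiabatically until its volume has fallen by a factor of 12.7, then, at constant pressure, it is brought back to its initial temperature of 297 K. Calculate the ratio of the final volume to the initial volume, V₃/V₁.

V₃/V₁ ≈ 0.0285

For a diatomic ideal gas γ = 7/5.
Adiabatic step: V₂/V₁ = 0.07874; T₂ = T₁·12.7^(2/5) = 820.9 K.
Isobaric step: V₃/V₂ = T₃/T₂ = 297/820.9.
V₃/V₁ = (V₂/V₁)(V₃/V₂) = 0.07874 × (297/820.9) = 0.02849.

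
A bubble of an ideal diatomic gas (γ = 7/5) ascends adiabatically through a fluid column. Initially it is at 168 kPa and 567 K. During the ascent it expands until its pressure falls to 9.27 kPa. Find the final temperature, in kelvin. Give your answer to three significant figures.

T₂ ≈ 248 K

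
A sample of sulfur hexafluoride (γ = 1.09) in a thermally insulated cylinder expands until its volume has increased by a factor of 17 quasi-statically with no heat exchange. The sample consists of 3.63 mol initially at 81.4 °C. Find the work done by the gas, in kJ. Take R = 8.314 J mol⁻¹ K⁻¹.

For a reversible adiabat TV^(γ−1) is constant, so T₂ = T₁ (V₁/V₂)^(γ−1).
T₁ = 81.4 °C = 354.5 K.
T₂ = 354.5 × (1/17)^(0.09) = 274.7 K.
Q = 0, so ΔU = W_on_gas = nCᵥΔT with Cᵥ = R/(γ−1) = 92.38 J/(mol·K).
ΔU = 3.63 × 92.38 × (274.7 − 354.5) = -26760 J.
Work done by the gas = −ΔU = 26760 J.

W ≈ 26.8 kJ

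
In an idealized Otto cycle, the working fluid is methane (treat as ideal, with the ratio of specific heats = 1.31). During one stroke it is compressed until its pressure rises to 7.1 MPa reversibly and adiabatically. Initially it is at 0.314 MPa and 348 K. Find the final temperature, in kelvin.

T₂ ≈ 728 K

Adiabatic: T₂/T₁ = (P₂/P₁)^((γ−1)/γ).
T₂ = 348 × (7.1/0.314)^(0.237) = 727.9 K.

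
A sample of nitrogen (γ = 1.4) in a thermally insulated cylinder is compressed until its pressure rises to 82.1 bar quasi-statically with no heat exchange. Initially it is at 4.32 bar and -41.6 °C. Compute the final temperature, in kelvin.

T₂ ≈ 537 K

Adiabatic: T₂/T₁ = (P₂/P₁)^((γ−1)/γ).
T₁ = -41.6 °C = 231.5 K.
T₂ = 231.5 × (82.1/4.32)^(0.286) = 537.1 K.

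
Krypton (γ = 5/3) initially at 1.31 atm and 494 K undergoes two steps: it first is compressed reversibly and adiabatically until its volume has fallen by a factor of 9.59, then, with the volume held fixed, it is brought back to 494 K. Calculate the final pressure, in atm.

Adiabatic step (PV^γ = const): P₂ = 1.31×9.59^(5/3) = 56.71 atm; T₂ = 494×9.59^(2/3) = 2230 K.
Isochoric: P₃ = P₂(T₃/T₂) = 56.71 × (494/2230) = 12.56 atm.

P₃ ≈ 12.6 atm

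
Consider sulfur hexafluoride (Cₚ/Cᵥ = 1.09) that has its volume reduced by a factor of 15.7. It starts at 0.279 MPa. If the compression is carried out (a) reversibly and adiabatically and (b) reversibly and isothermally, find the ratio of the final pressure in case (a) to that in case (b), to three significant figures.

Isothermal: P_b = P₁(V₁/V₂) = 0.279×15.7.
Adiabatic: P_a = P₁(V₁/V₂)^γ = 0.279×15.7^(1.09).
P_a/P_b = (V₁/V₂)^(γ−1) = 15.7^(0.09) = 1.281.

P_adiabatic / P_isothermal ≈ 1.28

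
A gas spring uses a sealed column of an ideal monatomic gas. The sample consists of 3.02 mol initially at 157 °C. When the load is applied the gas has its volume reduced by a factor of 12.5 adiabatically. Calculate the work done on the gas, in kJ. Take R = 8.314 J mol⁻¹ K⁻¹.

W ≈ 71.1 kJ

Adiabatic: T₁V₁^(γ−1) = T₂V₂^(γ−1) ⇒ T₂ = T₁ (V₁/V₂)^(γ−1).
γ = 5/3 for a monatomic ideal gas, so γ−1 = 2/3.
T₁ = 157 °C = 430.1 K.
T₂ = 430.1 × 12.5^(2/3) = 2317 K.
Q = 0, so ΔU = W_on_gas = nCᵥΔT with Cᵥ = R/(γ−1) = 12.47 J/(mol·K).
ΔU = 3.02 × 12.47 × (2317 − 430.1) = 71060 J.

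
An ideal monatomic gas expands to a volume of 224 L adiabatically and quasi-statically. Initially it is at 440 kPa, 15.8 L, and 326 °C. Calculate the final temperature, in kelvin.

T₂ ≈ 102 K

For a reversible adiabat TV^(γ−1) is constant, so T₂ = T₁ (V₁/V₂)^(γ−1).
γ = 5/3 for a monatomic ideal gas.
T₁ = 326 °C = 599.1 K.
T₂ = 599.1 × (15.8/224)^(2/3) = 102.3 K.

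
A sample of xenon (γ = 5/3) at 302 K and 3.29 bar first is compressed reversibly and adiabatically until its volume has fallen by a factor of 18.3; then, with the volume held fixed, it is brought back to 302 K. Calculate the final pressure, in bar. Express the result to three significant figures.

Adiabatic step (PV^γ = const): P₂ = 3.29×18.3^(5/3) = 418.1 bar; T₂ = 302×18.3^(2/3) = 2097 K.
Isochoric: P₃ = P₂(T₃/T₂) = 418.1 × (302/2097) = 60.21 bar.

P₃ ≈ 60.2 bar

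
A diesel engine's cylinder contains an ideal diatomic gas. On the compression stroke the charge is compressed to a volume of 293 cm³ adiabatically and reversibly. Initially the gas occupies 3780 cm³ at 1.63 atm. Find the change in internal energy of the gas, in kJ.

γ = 7/5 for a diatomic ideal gas.
P₂ = P₁(V₁/V₂)^γ = 1.63×(3780/293)^(7/5) = 58.49 atm.
For a reversible adiabat, W_by_gas = (P₁V₁ − P₂V₂)/(γ−1).
W_by = (165200×0.00378 − 5.926×10^6×0.000293) / (2/5) = -2780 J.
Q = 0 ⇒ ΔU = −W_by = 2780 J.

ΔU ≈ 2.78 kJ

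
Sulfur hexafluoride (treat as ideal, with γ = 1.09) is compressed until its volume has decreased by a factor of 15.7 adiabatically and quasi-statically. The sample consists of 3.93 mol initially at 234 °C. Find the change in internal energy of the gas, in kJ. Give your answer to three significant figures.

ΔU ≈ 51.8 kJ

Adiabatic: T₁V₁^(γ−1) = T₂V₂^(γ−1) ⇒ T₂ = T₁ (V₁/V₂)^(γ−1).
T₁ = 234 °C = 507.1 K.
T₂ = 507.1 × 15.7^(0.09) = 649.8 K.
Q = 0, so ΔU = W_on_gas = nCᵥΔT with Cᵥ = R/(γ−1) = 92.38 J/(mol·K).
ΔU = 3.93 × 92.38 × (649.8 − 507.1) = 51780 J.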